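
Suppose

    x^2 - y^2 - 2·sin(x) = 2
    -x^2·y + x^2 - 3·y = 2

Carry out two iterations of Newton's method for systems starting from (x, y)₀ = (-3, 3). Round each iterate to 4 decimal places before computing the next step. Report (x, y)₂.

(-0.5612, 0.7397)

At (-3, 3): F = (-1.717760, -29.0000).
Jacobian J = [[2·x - 2·cos(x), -2·y], [-2·x·y + 2·x, -x^2 - 3]].
At the point, J = [[-4.020015, -6.0000], [12.0000, -12.0000]] (det J = 120.240180).
Solving J·Δ = −F gives Δ = (1.2757, -1.1410).
Then the next iterate is (x, y)₁ = (-1.7243, 1.8590).
Round to (-1.7243, 1.8590) and repeat: F = (-0.506188, -10.130988), J = [[-3.142797, -3.7180], [2.962347, -5.973210]].
Δ = (1.1631, -1.1193), so (x, y)₂ = (-0.5612, 0.7397).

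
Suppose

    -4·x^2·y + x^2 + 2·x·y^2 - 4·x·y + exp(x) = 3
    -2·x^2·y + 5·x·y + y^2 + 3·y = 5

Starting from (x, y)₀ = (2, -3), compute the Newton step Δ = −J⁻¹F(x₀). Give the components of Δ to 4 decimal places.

(1.8808, 5.9274)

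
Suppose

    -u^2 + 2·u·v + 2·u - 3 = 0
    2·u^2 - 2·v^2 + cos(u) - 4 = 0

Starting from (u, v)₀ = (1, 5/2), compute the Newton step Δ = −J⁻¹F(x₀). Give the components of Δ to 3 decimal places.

(-0.037, -1.408)

At (1, 5/2): F = (3.000, -13.95970).
Jacobian J = [[-2·u + 2·v + 2, 2·u], [4·u - sin(u), -4·v]].
At the point, J = [[5.000, 2.000], [3.15853, -10.000]] (det J = -56.31706).
Solving J·Δ = −F gives Δ = (-0.037, -1.408).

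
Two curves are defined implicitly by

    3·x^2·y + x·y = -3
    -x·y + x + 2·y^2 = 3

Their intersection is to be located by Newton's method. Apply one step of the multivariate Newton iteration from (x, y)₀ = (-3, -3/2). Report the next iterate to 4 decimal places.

(-1.2198, -2.0165)

At (-3, -3/2): F = (-33.0000, -6.0000).
Jacobian J = [[6·x·y + y, 3·x^2 + x], [-y + 1, -x + 4·y]].
At the point, J = [[25.5000, 24.0000], [2.5000, -3.0000]] (det J = -136.5000).
Solving J·Δ = −F gives Δ = (1.7802, -0.5165).
Then the next iterate is (x, y)₁ = (-1.2198, -2.0165).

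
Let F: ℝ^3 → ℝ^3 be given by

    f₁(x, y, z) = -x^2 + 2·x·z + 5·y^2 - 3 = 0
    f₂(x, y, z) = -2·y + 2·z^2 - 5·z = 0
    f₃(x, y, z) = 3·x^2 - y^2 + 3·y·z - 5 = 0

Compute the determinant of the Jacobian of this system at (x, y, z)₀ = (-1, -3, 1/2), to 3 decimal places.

-394.500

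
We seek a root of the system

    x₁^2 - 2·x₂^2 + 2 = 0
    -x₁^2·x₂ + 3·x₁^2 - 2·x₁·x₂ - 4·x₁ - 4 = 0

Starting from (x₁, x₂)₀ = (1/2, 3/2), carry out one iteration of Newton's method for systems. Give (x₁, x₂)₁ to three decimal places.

At (1/2, 3/2): F = (-2.250, -7.125).
Jacobian J = [[2·x₁, -4·x₂], [-2·x₁·x₂ + 6·x₁ - 2·x₂ - 4, -x₁^2 - 2·x₁]].
At the point, J = [[1.000, -6.000], [-5.500, -1.250]] (det J = -34.250).
Solving J·Δ = −F gives Δ = (-1.166, -0.569).
Then the next iterate is (x₁, x₂)₁ = (-0.666, 0.931).

(-0.666, 0.931)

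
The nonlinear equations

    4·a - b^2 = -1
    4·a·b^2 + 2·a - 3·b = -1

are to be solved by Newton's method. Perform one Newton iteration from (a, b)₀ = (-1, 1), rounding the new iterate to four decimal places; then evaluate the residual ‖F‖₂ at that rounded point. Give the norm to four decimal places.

1.7823

At (-1, 1): F = (-4.0000, -8.0000).
Jacobian J = [[4, -2·b], [4·b^2 + 2, 8·a·b - 3]].
At the point, J = [[4.0000, -2.0000], [6.0000, -11.0000]] (det J = -32.0000).
Solving J·Δ = −F gives Δ = (0.8750, -0.2500).
Then the next iterate is (a, b)₁ = (-0.1250, 0.7500).
Re-evaluating at (-0.1250, 0.7500): F = (-0.0625, -1.781250), so ‖F‖₂ = 1.7823.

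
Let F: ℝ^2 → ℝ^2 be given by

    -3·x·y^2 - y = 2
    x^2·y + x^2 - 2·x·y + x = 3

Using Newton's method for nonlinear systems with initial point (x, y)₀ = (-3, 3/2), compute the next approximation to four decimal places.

(-1.7916, 1.1695)

At (-3, 3/2): F = (16.7500, 25.5000).
Jacobian J = [[-3·y^2, -6·x·y - 1], [2·x·y + 2·x - 2·y + 1, x^2 - 2·x]].
At the point, J = [[-6.7500, 26.0000], [-17.0000, 15.0000]] (det J = 340.7500).
Solving J·Δ = −F gives Δ = (1.2084, -0.3305).
Then the next iterate is (x, y)₁ = (-1.7916, 1.1695).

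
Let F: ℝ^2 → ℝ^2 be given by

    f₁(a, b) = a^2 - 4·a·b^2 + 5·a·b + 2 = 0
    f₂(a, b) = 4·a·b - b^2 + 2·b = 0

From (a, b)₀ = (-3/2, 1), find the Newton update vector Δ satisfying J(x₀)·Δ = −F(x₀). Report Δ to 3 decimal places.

(1.000, -0.167)

At (-3/2, 1): F = (2.750, -5.000).
Jacobian J = [[2·a - 4·b^2 + 5·b, -8·a·b + 5·a], [4·b, 4·a - 2·b + 2]].
At the point, J = [[-2.000, 4.500], [4.000, -6.000]] (det J = -6.000).
Solving J·Δ = −F gives Δ = (1.000, -0.167).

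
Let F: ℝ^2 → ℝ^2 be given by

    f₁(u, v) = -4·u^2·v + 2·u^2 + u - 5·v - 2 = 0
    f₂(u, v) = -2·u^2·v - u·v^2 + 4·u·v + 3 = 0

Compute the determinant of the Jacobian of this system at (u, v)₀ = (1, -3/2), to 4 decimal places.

J = [[-8·u·v + 4·u + 1, -4·u^2 - 5], [-4·u·v - v^2 + 4·v, -2·u^2 - 2·u·v + 4·u]].
At the point, J = [[17.0000, -9.0000], [-2.2500, 5.0000]].
det J = 64.7500.

64.7500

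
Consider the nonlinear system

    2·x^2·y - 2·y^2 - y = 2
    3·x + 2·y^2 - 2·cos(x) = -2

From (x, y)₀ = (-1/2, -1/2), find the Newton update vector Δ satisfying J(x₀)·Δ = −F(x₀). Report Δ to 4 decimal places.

(1.1128, 0.7581)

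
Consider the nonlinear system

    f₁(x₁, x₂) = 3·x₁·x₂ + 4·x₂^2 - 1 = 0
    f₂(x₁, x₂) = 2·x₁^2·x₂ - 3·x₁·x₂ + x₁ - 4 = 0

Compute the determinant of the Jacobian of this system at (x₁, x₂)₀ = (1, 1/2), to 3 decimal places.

-12.000

J = [[3·x₂, 3·x₁ + 8·x₂], [4·x₁·x₂ - 3·x₂ + 1, 2·x₁^2 - 3·x₁]].
At the point, J = [[1.500, 7.000], [1.500, -1.000]].
det J = -12.000.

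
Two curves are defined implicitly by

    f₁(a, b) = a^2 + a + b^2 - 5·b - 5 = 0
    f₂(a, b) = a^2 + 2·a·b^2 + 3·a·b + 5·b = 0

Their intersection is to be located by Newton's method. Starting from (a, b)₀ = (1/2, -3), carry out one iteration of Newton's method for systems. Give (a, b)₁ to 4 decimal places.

(1.4268, -1.0360)

At (1/2, -3): F = (19.7500, -10.2500).
Jacobian J = [[2·a + 1, 2·b - 5], [2·a + 2·b^2 + 3·b, 4·a·b + 3·a + 5]].
At the point, J = [[2.0000, -11.0000], [10.0000, 0.5000]] (det J = 111.0000).
Solving J·Δ = −F gives Δ = (0.9268, 1.9640).
Then the next iterate is (a, b)₁ = (1.4268, -1.0360).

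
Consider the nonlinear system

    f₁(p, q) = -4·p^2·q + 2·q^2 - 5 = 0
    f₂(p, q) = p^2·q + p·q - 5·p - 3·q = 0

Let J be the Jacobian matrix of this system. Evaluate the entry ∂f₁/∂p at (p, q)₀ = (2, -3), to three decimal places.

∂f₁/∂p = -8·p·q.
At (2, -3) this is 48.000.

48.000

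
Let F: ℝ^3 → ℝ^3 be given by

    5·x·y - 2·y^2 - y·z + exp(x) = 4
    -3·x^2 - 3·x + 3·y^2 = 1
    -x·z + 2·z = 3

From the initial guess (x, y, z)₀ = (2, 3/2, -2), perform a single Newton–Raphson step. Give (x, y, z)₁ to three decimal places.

(3.500, 5.361, 39.593)

At (2, 3/2, -2): F = (16.88906, -12.250, -3.000).
Jacobian J = [[5·y + exp(x), 5·x - 4·y - z, -y], [-6·x - 3, 6·y, 0], [-z, 0, -x + 2]].
At the point, J = [[14.88906, 6.000, -1.500], [-15.000, 9.000, 0.000], [2.000, 0.000, 0.000]] (det J = 27.000).
Solving J·Δ = −F gives Δ = (1.500, 3.861, 41.593).
Then the next iterate is (x, y, z)₁ = (3.500, 5.361, 39.593).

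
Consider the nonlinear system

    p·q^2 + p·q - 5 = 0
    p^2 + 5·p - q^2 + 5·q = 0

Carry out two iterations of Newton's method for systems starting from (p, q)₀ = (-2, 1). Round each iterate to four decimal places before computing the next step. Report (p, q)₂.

(-1.3065, 2.8750)

At (-2, 1): F = (-9.0000, -2.0000).
Jacobian J = [[q^2 + q, 2·p·q + p], [2·p + 5, -2·q + 5]].
At the point, J = [[2.0000, -6.0000], [1.0000, 3.0000]] (det J = 12.0000).
Solving J·Δ = −F gives Δ = (3.2500, -0.4167).
Then the next iterate is (p, q)₁ = (1.2500, 0.5833).
Round to (1.2500, 0.5833) and repeat: F = (-3.845576, 10.388761), J = [[0.923539, 2.708250], [7.5000, 3.8334]].
Δ = (-2.5565, 2.2917), so (p, q)₂ = (-1.3065, 2.8750).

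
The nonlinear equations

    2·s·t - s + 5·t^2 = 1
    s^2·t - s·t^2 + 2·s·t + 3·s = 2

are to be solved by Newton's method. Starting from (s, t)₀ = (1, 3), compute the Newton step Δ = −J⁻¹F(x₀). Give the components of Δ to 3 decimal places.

(-0.865, -1.396)

At (1, 3): F = (49.000, 1.000).
Jacobian J = [[2·t - 1, 2·s + 10·t], [2·s·t - t^2 + 2·t + 3, s^2 - 2·s·t + 2·s]].
At the point, J = [[5.000, 32.000], [6.000, -3.000]] (det J = -207.000).
Solving J·Δ = −F gives Δ = (-0.865, -1.396).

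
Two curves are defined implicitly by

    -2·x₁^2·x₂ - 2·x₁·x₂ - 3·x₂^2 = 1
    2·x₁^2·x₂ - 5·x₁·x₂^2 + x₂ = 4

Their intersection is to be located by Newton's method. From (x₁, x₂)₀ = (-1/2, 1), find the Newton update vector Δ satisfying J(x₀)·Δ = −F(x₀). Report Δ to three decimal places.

(-0.591, -0.636)

At (-1/2, 1): F = (-3.500, 0.000).
Jacobian J = [[-4·x₁·x₂ - 2·x₂, -2·x₁^2 - 2·x₁ - 6·x₂], [4·x₁·x₂ - 5·x₂^2, 2·x₁^2 - 10·x₁·x₂ + 1]].
At the point, J = [[0.000, -5.500], [-7.000, 6.500]] (det J = -38.500).
Solving J·Δ = −F gives Δ = (-0.591, -0.636).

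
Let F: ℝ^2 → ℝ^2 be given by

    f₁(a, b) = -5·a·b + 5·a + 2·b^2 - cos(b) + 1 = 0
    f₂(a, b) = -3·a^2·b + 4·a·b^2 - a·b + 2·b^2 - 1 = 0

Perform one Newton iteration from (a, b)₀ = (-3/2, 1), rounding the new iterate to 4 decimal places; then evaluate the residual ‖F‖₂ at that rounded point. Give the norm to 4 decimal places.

3.1307

At (-3/2, 1): F = (2.459698, -10.2500).
Jacobian J = [[-5·b + 5, -5·a + 4·b + sin(b)], [-6·a·b + 4·b^2 - b, -3·a^2 + 8·a·b - a + 4·b]].
At the point, J = [[0.0000, 12.341471], [12.0000, -13.2500]] (det J = -148.097652).
Solving J·Δ = −F gives Δ = (0.6341, -0.1993).
Then the next iterate is (a, b)₁ = (-0.8659, 0.8007).
Re-evaluating at (-0.8659, 0.8007): F = (0.723167, -3.046071), so ‖F‖₂ = 3.1307.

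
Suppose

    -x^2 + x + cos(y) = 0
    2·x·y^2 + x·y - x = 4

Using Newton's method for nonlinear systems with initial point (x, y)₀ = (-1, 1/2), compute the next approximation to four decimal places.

At (-1, 1/2): F = (-1.122417, -4.0000).
Jacobian J = [[-2·x + 1, -sin(y)], [2·y^2 + y - 1, 4·x·y + x]].
At the point, J = [[3.0000, -0.479426], [0.0000, -3.0000]] (det J = -9.0000).
Solving J·Δ = −F gives Δ = (0.1611, -1.3333).
Then the next iterate is (x, y)₁ = (-0.8389, -0.8333).

(-0.8389, -0.8333)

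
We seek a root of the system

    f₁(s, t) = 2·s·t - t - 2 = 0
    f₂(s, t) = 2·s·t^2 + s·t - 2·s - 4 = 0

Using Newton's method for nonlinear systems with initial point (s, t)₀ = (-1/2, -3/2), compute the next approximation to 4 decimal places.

At (-1/2, -3/2): F = (1.0000, -4.5000).
Jacobian J = [[2·t, 2·s - 1], [2·t^2 + t - 2, 4·s·t + s]].
At the point, J = [[-3.0000, -2.0000], [1.0000, 2.5000]] (det J = -5.5000).
Solving J·Δ = −F gives Δ = (-1.1818, 2.2727).
Then the next iterate is (s, t)₁ = (-1.6818, 0.7727).

(-1.6818, 0.7727)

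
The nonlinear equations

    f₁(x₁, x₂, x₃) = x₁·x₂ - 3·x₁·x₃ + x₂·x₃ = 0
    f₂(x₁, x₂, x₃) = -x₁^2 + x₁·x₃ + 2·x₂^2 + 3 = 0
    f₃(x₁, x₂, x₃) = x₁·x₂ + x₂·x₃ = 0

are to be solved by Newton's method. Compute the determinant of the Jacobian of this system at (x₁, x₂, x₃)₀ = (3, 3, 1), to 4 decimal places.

432.0000

J = [[x₂ - 3·x₃, x₁ + x₃, -3·x₁ + x₂], [-2·x₁ + x₃, 4·x₂, x₁], [x₂, x₁ + x₃, x₂]].
At the point, J = [[0.0000, 4.0000, -6.0000], [-5.0000, 12.0000, 3.0000], [3.0000, 4.0000, 3.0000]].
det J = 432.0000.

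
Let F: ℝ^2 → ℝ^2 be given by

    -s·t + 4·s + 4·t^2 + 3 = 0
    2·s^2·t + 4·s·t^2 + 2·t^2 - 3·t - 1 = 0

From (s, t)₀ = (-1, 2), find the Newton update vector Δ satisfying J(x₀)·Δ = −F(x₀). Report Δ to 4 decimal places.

(0.2208, -1.0260)

At (-1, 2): F = (17.0000, -11.0000).
Jacobian J = [[-t + 4, -s + 8·t], [4·s·t + 4·t^2, 2·s^2 + 8·s·t + 4·t - 3]].
At the point, J = [[2.0000, 17.0000], [8.0000, -9.0000]] (det J = -154.0000).
Solving J·Δ = −F gives Δ = (0.2208, -1.0260).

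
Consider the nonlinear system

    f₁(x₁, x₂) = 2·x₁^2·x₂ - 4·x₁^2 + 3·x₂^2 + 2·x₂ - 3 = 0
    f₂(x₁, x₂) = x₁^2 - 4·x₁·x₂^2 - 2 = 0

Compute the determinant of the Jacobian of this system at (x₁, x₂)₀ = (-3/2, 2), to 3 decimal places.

351.500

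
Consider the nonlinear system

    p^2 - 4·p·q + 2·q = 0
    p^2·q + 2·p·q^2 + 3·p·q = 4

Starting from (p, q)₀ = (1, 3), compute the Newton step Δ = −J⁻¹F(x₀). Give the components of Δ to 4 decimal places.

At (1, 3): F = (-5.0000, 26.0000).
Jacobian J = [[2·p - 4·q, -4·p + 2], [2·p·q + 2·q^2 + 3·q, p^2 + 4·p·q + 3·p]].
At the point, J = [[-10.0000, -2.0000], [33.0000, 16.0000]] (det J = -94.0000).
Solving J·Δ = −F gives Δ = (-0.2979, -1.0106).

(-0.2979, -1.0106)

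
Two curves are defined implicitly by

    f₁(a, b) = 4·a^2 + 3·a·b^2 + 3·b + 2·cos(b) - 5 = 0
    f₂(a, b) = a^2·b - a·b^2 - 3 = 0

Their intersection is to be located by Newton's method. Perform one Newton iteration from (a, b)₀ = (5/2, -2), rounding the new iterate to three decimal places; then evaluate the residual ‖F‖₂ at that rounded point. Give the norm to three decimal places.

At (5/2, -2): F = (43.16771, -25.500).
Jacobian J = [[8·a + 3·b^2, 6·a·b - 2·sin(b) + 3], [2·a·b - b^2, a^2 - 2·a·b]].
At the point, J = [[32.000, -25.18141], [-14.000, 16.250]] (det J = 167.46033).
Solving J·Δ = −F gives Δ = (-0.354, 1.264).
Then the next iterate is (a, b)₁ = (2.146, -0.736).
Re-evaluating at (2.146, -0.736): F = (16.18302, -7.55199), so ‖F‖₂ = 17.858.

17.858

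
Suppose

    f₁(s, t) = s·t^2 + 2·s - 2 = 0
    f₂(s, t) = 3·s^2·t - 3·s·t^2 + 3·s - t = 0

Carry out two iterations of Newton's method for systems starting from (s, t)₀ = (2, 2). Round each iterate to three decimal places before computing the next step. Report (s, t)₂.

At (2, 2): F = (10.000, 4.000).
Jacobian J = [[t^2 + 2, 2·s·t], [6·s·t - 3·t^2 + 3, 3·s^2 - 6·s·t - 1]].
At the point, J = [[6.000, 8.000], [15.000, -13.000]] (det J = -198.000).
Solving J·Δ = −F gives Δ = (-0.818, -0.636).
Then the next iterate is (s, t)₁ = (1.182, 1.364).
Round to (1.182, 1.364) and repeat: F = (2.56311, 1.30171), J = [[3.86050, 3.22450], [7.092, -6.48212]].
Δ = (-0.435, -0.275), so (s, t)₂ = (0.747, 1.089).

(0.747, 1.089)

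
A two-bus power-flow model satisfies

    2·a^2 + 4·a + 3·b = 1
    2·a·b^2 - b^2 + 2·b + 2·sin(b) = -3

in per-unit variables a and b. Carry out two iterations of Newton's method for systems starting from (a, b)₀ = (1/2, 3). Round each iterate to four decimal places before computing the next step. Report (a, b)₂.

(1.4542, -1.5805)

At (1/2, 3): F = (10.5000, 9.282240).
Jacobian J = [[4·a + 4, 3], [2·b^2, 4·a·b - 2·b + 2·cos(b) + 2]].
At the point, J = [[6.0000, 3.0000], [18.0000, 0.020015]] (det J = -53.879910).
Solving J·Δ = −F gives Δ = (-0.5129, -2.4741).
Then the next iterate is (a, b)₁ = (-0.0129, 0.5259).
Round to (-0.0129, 0.5259) and repeat: F = (0.526433, 4.772077), J = [[3.9484, 3.0000], [0.553142, 2.650809]].
Δ = (1.4671, -2.1064), so (a, b)₂ = (1.4542, -1.5805).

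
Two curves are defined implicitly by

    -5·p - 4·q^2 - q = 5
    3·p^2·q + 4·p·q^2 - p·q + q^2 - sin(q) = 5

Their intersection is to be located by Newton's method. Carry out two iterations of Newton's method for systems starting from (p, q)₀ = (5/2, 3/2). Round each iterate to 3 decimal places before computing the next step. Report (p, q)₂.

(5.545, 0.029)

At (5/2, 3/2): F = (-28.000, 43.12751).
Jacobian J = [[-5, -8·q - 1], [6·p·q + 4·q^2 - q, 3·p^2 + 8·p·q - p + 2·q - cos(q)]].
At the point, J = [[-5.000, -13.000], [30.000, 49.17926]] (det J = 144.10369).
Solving J·Δ = −F gives Δ = (5.665, -4.333).
Then the next iterate is (p, q)₁ = (8.165, -2.833).
Round to (8.165, -2.833) and repeat: F = (-75.09556, -278.01816), J = [[-5.000, 21.664], [-103.85211, 2.07188]].
Δ = (-2.620, 2.862), so (p, q)₂ = (5.545, 0.029).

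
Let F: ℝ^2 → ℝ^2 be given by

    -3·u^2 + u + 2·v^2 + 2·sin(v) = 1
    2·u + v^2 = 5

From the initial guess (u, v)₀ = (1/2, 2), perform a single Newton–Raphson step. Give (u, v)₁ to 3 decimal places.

(2.035, 1.233)

At (1/2, 2): F = (8.56859, 0.000).
Jacobian J = [[-6·u + 1, 4·v + 2·cos(v)], [2, 2·v]].
At the point, J = [[-2.000, 7.16771], [2.000, 4.000]] (det J = -22.33541).
Solving J·Δ = −F gives Δ = (1.535, -0.767).
Then the next iterate is (u, v)₁ = (2.035, 1.233).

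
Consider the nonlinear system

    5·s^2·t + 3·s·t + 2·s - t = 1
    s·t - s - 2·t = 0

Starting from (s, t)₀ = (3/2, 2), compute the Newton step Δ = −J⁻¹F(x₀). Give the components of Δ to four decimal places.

(0.6259, -3.7481)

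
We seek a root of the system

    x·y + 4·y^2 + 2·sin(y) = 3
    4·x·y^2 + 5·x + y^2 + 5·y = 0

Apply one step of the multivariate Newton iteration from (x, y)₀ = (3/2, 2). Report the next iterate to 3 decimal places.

(0.900, 1.003)

At (3/2, 2): F = (17.81859, 45.500).
Jacobian J = [[y, x + 8·y + 2·cos(y)], [4·y^2 + 5, 8·x·y + 2·y + 5]].
At the point, J = [[2.000, 16.66771], [21.000, 33.000]] (det J = -284.02183).
Solving J·Δ = −F gives Δ = (-0.600, -0.997).
Then the next iterate is (x, y)₁ = (0.900, 1.003).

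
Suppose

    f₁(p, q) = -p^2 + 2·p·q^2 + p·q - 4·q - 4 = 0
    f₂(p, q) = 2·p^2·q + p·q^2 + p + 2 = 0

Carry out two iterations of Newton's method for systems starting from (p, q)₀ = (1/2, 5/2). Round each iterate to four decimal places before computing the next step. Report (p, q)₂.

(1.2637, -3.1669)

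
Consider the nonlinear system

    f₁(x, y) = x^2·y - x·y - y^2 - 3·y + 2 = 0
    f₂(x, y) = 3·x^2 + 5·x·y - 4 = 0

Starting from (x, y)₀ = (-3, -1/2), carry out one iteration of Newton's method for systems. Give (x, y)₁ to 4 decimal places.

At (-3, -1/2): F = (-2.7500, 30.5000).
Jacobian J = [[2·x·y - y, x^2 - x - 2·y - 3], [6·x + 5·y, 5·x]].
At the point, J = [[3.5000, 10.0000], [-20.5000, -15.0000]] (det J = 152.5000).
Solving J·Δ = −F gives Δ = (1.7295, -0.3303).
Then the next iterate is (x, y)₁ = (-1.2705, -0.8303).

(-1.2705, -0.8303)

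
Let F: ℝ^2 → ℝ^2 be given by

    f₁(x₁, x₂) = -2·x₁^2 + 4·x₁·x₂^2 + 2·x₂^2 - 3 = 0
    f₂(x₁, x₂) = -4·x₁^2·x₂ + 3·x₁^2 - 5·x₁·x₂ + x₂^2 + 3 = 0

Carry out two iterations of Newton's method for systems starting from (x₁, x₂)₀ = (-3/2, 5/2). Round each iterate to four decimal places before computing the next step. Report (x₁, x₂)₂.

At (-3/2, 5/2): F = (-32.5000, 12.2500).
Jacobian J = [[-4·x₁ + 4·x₂^2, 8·x₁·x₂ + 4·x₂], [-8·x₁·x₂ + 6·x₁ - 5·x₂, -4·x₁^2 - 5·x₁ + 2·x₂]].
At the point, J = [[31.0000, -20.0000], [8.5000, 3.5000]] (det J = 278.5000).
Solving J·Δ = −F gives Δ = (-0.4713, -2.3555).
Then the next iterate is (x₁, x₂)₁ = (-1.9713, 0.1445).
Round to (-1.9713, 0.1445) and repeat: F = (-10.894932, 13.857094), J = [[7.968721, -1.700823], [-10.271477, -5.398595]].
Δ = (1.3620, -0.0245), so (x₁, x₂)₂ = (-0.6093, 0.1200).

(-0.6093, 0.1200)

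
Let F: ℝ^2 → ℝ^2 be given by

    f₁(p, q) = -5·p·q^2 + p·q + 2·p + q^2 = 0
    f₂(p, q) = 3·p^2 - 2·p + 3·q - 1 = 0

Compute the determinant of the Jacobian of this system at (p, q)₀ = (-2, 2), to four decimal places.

540.0000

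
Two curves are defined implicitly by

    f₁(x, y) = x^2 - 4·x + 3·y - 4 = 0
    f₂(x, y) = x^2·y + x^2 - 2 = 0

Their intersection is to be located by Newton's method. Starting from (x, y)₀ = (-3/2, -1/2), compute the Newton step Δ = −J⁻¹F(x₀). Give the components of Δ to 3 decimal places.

(0.783, 0.911)

At (-3/2, -1/2): F = (2.750, -0.875).
Jacobian J = [[2·x - 4, 3], [2·x·y + 2·x, x^2]].
At the point, J = [[-7.000, 3.000], [-1.500, 2.250]] (det J = -11.250).
Solving J·Δ = −F gives Δ = (0.783, 0.911).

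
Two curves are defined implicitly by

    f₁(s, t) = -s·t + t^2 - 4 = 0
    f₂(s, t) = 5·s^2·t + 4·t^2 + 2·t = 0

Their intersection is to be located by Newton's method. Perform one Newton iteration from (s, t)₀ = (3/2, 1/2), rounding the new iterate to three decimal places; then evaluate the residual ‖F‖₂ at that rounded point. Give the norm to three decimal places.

6369.717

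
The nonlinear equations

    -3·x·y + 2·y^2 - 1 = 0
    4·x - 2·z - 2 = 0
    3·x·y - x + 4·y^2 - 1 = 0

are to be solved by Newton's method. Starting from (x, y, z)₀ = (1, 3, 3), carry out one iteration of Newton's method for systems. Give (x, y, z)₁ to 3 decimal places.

(0.457, 1.568, -0.086)

At (1, 3, 3): F = (8.000, -4.000, 43.000).
Jacobian J = [[-3·y, -3·x + 4·y, 0], [4, 0, -2], [3·y - 1, 3·x + 8·y, 0]].
At the point, J = [[-9.000, 9.000, 0.000], [4.000, 0.000, -2.000], [8.000, 27.000, 0.000]] (det J = -630.000).
Solving J·Δ = −F gives Δ = (-0.543, -1.432, -3.086).
Then the next iterate is (x, y, z)₁ = (0.457, 1.568, -0.086).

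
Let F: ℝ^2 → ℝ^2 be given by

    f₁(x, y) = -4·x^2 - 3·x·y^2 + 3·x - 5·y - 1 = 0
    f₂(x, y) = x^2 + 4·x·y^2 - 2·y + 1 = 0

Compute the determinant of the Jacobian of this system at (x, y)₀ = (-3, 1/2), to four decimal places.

-347.5000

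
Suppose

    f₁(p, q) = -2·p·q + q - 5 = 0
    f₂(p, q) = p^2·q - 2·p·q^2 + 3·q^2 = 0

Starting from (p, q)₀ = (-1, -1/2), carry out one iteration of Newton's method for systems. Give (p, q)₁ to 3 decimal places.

At (-1, -1/2): F = (-6.500, 0.750).
Jacobian J = [[-2·q, -2·p + 1], [2·p·q - 2·q^2, p^2 - 4·p·q + 6·q]].
At the point, J = [[1.000, 3.000], [0.500, -4.000]] (det J = -5.500).
Solving J·Δ = −F gives Δ = (4.318, 0.727).
Then the next iterate is (p, q)₁ = (3.318, 0.227).

(3.318, 0.227)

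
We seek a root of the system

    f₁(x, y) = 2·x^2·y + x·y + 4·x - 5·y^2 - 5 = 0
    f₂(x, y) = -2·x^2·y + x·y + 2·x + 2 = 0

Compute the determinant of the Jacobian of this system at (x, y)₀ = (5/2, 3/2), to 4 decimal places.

-205.0000

J = [[4·x·y + y + 4, 2·x^2 + x - 10·y], [-4·x·y + y + 2, -2·x^2 + x]].
At the point, J = [[20.5000, 0.0000], [-11.5000, -10.0000]].
det J = -205.0000.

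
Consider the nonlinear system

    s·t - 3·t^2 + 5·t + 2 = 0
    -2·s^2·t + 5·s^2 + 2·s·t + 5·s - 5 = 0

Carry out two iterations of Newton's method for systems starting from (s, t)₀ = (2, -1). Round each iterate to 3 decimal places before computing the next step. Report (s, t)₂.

(0.723, -0.316)

At (2, -1): F = (-8.000, 29.000).
Jacobian J = [[t, s - 6·t + 5], [-4·s·t + 10·s + 2·t + 5, -2·s^2 + 2·s]].
At the point, J = [[-1.000, 13.000], [31.000, -4.000]] (det J = -399.000).
Solving J·Δ = −F gives Δ = (-0.865, 0.549).
Then the next iterate is (s, t)₁ = (1.135, -0.451).
Round to (1.135, -0.451) and repeat: F = (-1.37709, 7.25433), J = [[-0.451, 8.841], [17.49554, -0.30645]].
Δ = (-0.412, 0.135), so (s, t)₂ = (0.723, -0.316).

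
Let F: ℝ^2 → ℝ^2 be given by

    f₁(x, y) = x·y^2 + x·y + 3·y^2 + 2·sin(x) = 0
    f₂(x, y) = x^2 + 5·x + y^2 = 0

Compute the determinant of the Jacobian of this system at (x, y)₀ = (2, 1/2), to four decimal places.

-63.0823

J = [[y^2 + y + 2·cos(x), 2·x·y + x + 6·y], [2·x + 5, 2·y]].
At the point, J = [[-0.082294, 7.0000], [9.0000, 1.0000]].
det J = -63.0823.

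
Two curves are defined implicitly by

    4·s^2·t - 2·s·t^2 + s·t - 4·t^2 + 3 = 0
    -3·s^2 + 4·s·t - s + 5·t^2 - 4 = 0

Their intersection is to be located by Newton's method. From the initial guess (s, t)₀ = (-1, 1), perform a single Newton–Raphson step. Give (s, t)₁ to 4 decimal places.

(-0.5778, 1.2000)

At (-1, 1): F = (4.0000, -5.0000).
Jacobian J = [[8·s·t - 2·t^2 + t, 4·s^2 - 4·s·t + s - 8·t], [-6·s + 4·t - 1, 4·s + 10·t]].
At the point, J = [[-9.0000, -1.0000], [9.0000, 6.0000]] (det J = -45.0000).
Solving J·Δ = −F gives Δ = (0.4222, 0.2000).
Then the next iterate is (s, t)₁ = (-0.5778, 1.2000).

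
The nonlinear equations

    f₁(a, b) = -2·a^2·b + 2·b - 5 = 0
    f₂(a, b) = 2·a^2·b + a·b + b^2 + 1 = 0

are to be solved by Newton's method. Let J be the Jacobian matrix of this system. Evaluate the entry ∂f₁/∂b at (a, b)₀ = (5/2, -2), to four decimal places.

-10.5000

∂f₁/∂b = -2·a^2 + 2.
At (5/2, -2) this is -10.5000.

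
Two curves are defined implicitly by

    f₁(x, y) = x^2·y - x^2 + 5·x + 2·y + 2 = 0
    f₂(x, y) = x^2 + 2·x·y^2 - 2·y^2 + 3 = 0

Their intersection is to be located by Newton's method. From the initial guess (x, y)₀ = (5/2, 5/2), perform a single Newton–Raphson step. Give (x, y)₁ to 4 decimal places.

At (5/2, 5/2): F = (28.8750, 28.0000).
Jacobian J = [[2·x·y - 2·x + 5, x^2 + 2], [2·x + 2·y^2, 4·x·y - 4·y]].
At the point, J = [[12.5000, 8.2500], [17.5000, 15.0000]] (det J = 43.1250).
Solving J·Δ = −F gives Δ = (-4.6870, 3.6014).
Then the next iterate is (x, y)₁ = (-2.1870, 6.1014).

(-2.1870, 6.1014)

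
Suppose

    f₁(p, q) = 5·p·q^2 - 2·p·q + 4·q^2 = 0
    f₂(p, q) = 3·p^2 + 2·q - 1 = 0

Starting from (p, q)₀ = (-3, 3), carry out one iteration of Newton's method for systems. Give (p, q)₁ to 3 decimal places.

(-1.246, 2.790)

At (-3, 3): F = (-81.000, 32.000).
Jacobian J = [[5·q^2 - 2·q, 10·p·q - 2·p + 8·q], [6·p, 2]].
At the point, J = [[39.000, -60.000], [-18.000, 2.000]] (det J = -1002.000).
Solving J·Δ = −F gives Δ = (1.754, -0.210).
Then the next iterate is (p, q)₁ = (-1.246, 2.790).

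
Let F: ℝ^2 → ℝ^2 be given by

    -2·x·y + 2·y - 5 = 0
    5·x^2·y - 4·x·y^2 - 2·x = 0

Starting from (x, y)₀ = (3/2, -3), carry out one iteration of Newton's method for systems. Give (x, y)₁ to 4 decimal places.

(2.4239, 0.5436)

At (3/2, -3): F = (-2.0000, -90.7500).
Jacobian J = [[-2·y, -2·x + 2], [10·x·y - 4·y^2 - 2, 5·x^2 - 8·x·y]].
At the point, J = [[6.0000, -1.0000], [-83.0000, 47.2500]] (det J = 200.5000).
Solving J·Δ = −F gives Δ = (0.9239, 3.5436).
Then the next iterate is (x, y)₁ = (2.4239, 0.5436).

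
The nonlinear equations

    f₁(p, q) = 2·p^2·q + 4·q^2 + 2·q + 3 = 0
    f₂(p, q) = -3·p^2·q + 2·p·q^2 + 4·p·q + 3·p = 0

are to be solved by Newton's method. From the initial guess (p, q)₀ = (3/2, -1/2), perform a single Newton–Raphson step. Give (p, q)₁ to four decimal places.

(-3.0000, -6.2000)

At (3/2, -1/2): F = (0.7500, 5.6250).
Jacobian J = [[4·p·q, 2·p^2 + 8·q + 2], [-6·p·q + 2·q^2 + 4·q + 3, -3·p^2 + 4·p·q + 4·p]].
At the point, J = [[-3.0000, 2.5000], [6.0000, -3.7500]] (det J = -3.7500).
Solving J·Δ = −F gives Δ = (-4.5000, -5.7000).
Then the next iterate is (p, q)₁ = (-3.0000, -6.2000).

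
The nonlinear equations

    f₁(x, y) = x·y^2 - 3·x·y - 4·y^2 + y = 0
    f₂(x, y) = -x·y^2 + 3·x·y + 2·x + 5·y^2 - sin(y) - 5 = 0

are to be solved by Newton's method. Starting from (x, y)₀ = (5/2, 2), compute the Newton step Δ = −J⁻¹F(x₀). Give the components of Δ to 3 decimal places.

(2.772, -1.964)

At (5/2, 2): F = (-19.000, 24.09070).
Jacobian J = [[y^2 - 3·y, 2·x·y - 3·x - 8·y + 1], [-y^2 + 3·y + 2, -2·x·y + 3·x + 10·y - cos(y)]].
At the point, J = [[-2.000, -12.500], [4.000, 17.91615]] (det J = 14.16771).
Solving J·Δ = −F gives Δ = (2.772, -1.964).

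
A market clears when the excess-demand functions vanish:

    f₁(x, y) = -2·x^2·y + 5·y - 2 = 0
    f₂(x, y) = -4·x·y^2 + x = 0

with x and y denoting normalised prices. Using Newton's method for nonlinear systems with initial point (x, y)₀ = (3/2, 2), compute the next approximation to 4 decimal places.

(1.3807, 1.1371)

At (3/2, 2): F = (-1.0000, -22.5000).
Jacobian J = [[-4·x·y, -2·x^2 + 5], [-4·y^2 + 1, -8·x·y]].
At the point, J = [[-12.0000, 0.5000], [-15.0000, -24.0000]] (det J = 295.5000).
Solving J·Δ = −F gives Δ = (-0.1193, -0.8629).
Then the next iterate is (x, y)₁ = (1.3807, 1.1371).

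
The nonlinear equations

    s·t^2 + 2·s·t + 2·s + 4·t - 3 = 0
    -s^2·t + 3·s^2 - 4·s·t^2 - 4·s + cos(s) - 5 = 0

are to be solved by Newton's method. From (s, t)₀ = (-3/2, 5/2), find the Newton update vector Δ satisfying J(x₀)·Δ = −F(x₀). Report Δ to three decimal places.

At (-3/2, 5/2): F = (-12.875, 39.69574).
Jacobian J = [[t^2 + 2·t + 2, 2·s·t + 2·s + 4], [-2·s·t + 6·s - 4·t^2 - sin(s) - 4, -s^2 - 8·s·t]].
At the point, J = [[13.250, -6.500], [-29.50251, 27.750]] (det J = 175.92122).
Solving J·Δ = −F gives Δ = (0.564, -0.831).

(0.564, -0.831)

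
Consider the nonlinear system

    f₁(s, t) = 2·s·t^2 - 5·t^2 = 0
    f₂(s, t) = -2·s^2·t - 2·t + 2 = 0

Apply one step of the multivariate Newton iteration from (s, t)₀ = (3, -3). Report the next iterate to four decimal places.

(4.3333, 2.5000)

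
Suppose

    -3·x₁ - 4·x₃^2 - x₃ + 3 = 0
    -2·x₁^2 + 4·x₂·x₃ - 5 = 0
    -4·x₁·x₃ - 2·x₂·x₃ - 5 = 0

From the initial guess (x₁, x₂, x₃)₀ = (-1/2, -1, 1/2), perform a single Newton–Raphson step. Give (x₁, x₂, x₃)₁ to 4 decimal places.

At (-1/2, -1, 1/2): F = (3.0000, -7.5000, -3.0000).
Jacobian J = [[-3, 0, -8·x₃ - 1], [-4·x₁, 4·x₃, 4·x₂], [-4·x₃, -2·x₃, -4·x₁ - 2·x₂]].
At the point, J = [[-3.0000, 0.0000, -5.0000], [2.0000, 2.0000, -4.0000], [-2.0000, -1.0000, 4.0000]] (det J = -22.0000).
Solving J·Δ = −F gives Δ = (-2.5227, 10.5000, 2.1136).
Then the next iterate is (x₁, x₂, x₃)₁ = (-3.0227, 9.5000, 2.6136).

(-3.0227, 9.5000, 2.6136)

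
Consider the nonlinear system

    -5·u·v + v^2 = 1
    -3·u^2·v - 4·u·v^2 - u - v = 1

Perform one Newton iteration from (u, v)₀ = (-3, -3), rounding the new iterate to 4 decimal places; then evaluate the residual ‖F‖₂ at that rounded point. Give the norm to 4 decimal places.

14.2225

At (-3, -3): F = (-37.0000, 194.0000).
Jacobian J = [[-5·v, -5·u + 2·v], [-6·u·v - 4·v^2 - 1, -3·u^2 - 8·u·v - 1]].
At the point, J = [[15.0000, 9.0000], [-91.0000, -100.0000]] (det J = -681.0000).
Solving J·Δ = −F gives Δ = (2.8693, -0.6711).
Then the next iterate is (u, v)₁ = (-0.1307, -3.6711).
Re-evaluating at (-0.1307, -3.6711): F = (10.077911, 10.035697), so ‖F‖₂ = 14.2225.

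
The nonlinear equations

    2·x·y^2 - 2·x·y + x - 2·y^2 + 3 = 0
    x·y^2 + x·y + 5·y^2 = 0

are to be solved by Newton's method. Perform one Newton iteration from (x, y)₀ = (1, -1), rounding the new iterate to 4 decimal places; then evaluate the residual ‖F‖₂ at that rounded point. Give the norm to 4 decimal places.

2.7889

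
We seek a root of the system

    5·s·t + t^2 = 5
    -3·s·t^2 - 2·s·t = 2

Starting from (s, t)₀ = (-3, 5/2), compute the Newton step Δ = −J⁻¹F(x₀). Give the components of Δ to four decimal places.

(2.8906, -0.0117)

At (-3, 5/2): F = (-36.2500, 69.2500).
Jacobian J = [[5·t, 5·s + 2·t], [-3·t^2 - 2·t, -6·s·t - 2·s]].
At the point, J = [[12.5000, -10.0000], [-23.7500, 51.0000]] (det J = 400.0000).
Solving J·Δ = −F gives Δ = (2.8906, -0.0117).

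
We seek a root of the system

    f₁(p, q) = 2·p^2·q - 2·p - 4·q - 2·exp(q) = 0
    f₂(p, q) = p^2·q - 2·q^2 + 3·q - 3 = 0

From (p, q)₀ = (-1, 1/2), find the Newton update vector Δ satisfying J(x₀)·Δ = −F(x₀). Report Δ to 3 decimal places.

(-0.943, 0.278)

At (-1, 1/2): F = (-2.29744, -1.500).
Jacobian J = [[4·p·q - 2, 2·p^2 - 2·exp(q) - 4], [2·p·q, p^2 - 4·q + 3]].
At the point, J = [[-4.000, -5.29744], [-1.000, 2.000]] (det J = -13.29744).
Solving J·Δ = −F gives Δ = (-0.943, 0.278).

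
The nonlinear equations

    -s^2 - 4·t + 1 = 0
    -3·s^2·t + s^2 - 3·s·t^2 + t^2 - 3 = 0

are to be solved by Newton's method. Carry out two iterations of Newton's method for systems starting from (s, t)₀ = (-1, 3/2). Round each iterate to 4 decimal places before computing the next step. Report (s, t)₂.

(3.1756, -1.4064)

At (-1, 3/2): F = (-6.0000, 2.5000).
Jacobian J = [[-2·s, -4], [-6·s·t + 2·s - 3·t^2, -3·s^2 - 6·s·t + 2·t]].
At the point, J = [[2.0000, -4.0000], [0.2500, 9.0000]] (det J = 19.0000).
Solving J·Δ = −F gives Δ = (2.3158, -0.3421).
Then the next iterate is (s, t)₁ = (1.3158, 1.1579).
Round to (1.3158, 1.1579) and repeat: F = (-5.362930, -11.234465), J = [[-2.6316, -4.0000], [-10.531986, -12.019578]].
Δ = (1.8598, -2.5643), so (s, t)₂ = (3.1756, -1.4064).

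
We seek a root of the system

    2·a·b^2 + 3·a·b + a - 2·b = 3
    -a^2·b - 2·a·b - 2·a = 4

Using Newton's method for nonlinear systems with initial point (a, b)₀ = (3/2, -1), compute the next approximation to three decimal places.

(1.583, -1.286)

At (3/2, -1): F = (-1.000, -1.750).
Jacobian J = [[2·b^2 + 3·b + 1, 4·a·b + 3·a - 2], [-2·a·b - 2·b - 2, -a^2 - 2·a]].
At the point, J = [[0.000, -3.500], [3.000, -5.250]] (det J = 10.500).
Solving J·Δ = −F gives Δ = (0.083, -0.286).
Then the next iterate is (a, b)₁ = (1.583, -1.286).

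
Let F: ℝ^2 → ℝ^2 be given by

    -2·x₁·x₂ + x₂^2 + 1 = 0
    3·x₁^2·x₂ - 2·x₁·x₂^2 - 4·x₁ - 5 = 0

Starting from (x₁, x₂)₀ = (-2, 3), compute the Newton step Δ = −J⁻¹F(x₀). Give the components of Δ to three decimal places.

(-0.115, -2.269)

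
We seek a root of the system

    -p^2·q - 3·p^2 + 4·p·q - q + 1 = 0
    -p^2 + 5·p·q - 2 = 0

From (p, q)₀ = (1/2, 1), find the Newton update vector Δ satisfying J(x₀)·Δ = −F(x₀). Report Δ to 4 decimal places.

(0.7708, -1.3333)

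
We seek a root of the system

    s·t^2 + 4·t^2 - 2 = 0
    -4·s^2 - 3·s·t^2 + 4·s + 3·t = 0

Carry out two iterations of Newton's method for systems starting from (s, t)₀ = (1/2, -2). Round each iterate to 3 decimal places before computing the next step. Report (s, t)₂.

At (1/2, -2): F = (16.000, -11.000).
Jacobian J = [[t^2, 2·s·t + 8·t], [-8·s - 3·t^2 + 4, -6·s·t + 3]].
At the point, J = [[4.000, -18.000], [-12.000, 9.000]] (det J = -180.000).
Solving J·Δ = −F gives Δ = (-0.300, 0.822).
Then the next iterate is (s, t)₁ = (0.200, -1.178).
Round to (0.200, -1.178) and repeat: F = (3.82827, -3.72661), J = [[1.38768, -9.89520], [-1.76305, 4.41360]].
Δ = (-1.765, 0.139), so (s, t)₂ = (-1.565, -1.039).

(-1.565, -1.039)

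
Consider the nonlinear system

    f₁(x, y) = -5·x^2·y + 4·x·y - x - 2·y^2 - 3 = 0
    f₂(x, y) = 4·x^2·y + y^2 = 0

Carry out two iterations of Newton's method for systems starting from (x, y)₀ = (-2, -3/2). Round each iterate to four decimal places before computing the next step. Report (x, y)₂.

(-2.9346, -0.0170)

At (-2, -3/2): F = (36.5000, -21.7500).
Jacobian J = [[-10·x·y + 4·y - 1, -5·x^2 + 4·x - 4·y], [8·x·y, 4·x^2 + 2·y]].
At the point, J = [[-37.0000, -22.0000], [24.0000, 13.0000]] (det J = 47.0000).
Solving J·Δ = −F gives Δ = (0.0851, 1.5160).
Then the next iterate is (x, y)₁ = (-1.9149, 0.0160).
Round to (-1.9149, 0.0160) and repeat: F = (-1.501513, 0.234934), J = [[-0.629616, -26.057810], [-0.245107, 14.699368]].
Δ = (-1.0197, -0.0330), so (x, y)₂ = (-2.9346, -0.0170).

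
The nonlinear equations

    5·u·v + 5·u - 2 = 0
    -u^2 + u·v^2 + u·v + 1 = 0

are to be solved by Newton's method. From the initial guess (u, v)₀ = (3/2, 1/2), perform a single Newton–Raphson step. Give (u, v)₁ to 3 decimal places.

(0.771, -0.005)

At (3/2, 1/2): F = (9.250, -0.125).
Jacobian J = [[5·v + 5, 5·u], [-2·u + v^2 + v, 2·u·v + u]].
At the point, J = [[7.500, 7.500], [-2.250, 3.000]] (det J = 39.375).
Solving J·Δ = −F gives Δ = (-0.729, -0.505).
Then the next iterate is (u, v)₁ = (0.771, -0.005).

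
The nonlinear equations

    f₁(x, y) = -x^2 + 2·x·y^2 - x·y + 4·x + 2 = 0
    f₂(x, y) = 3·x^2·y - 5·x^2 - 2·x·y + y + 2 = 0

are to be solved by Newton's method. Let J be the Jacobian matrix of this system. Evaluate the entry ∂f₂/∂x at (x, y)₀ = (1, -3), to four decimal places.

∂f₂/∂x = 6·x·y - 10·x - 2·y.
At (1, -3) this is -22.0000.

-22.0000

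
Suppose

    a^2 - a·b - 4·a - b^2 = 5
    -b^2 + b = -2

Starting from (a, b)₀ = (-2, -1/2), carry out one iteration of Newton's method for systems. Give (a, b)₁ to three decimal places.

(-1.483, -1.125)

At (-2, -1/2): F = (5.750, 1.250).
Jacobian J = [[2·a - b - 4, -a - 2·b], [0, -2·b + 1]].
At the point, J = [[-7.500, 3.000], [0.000, 2.000]] (det J = -15.000).
Solving J·Δ = −F gives Δ = (0.517, -0.625).
Then the next iterate is (a, b)₁ = (-1.483, -1.125).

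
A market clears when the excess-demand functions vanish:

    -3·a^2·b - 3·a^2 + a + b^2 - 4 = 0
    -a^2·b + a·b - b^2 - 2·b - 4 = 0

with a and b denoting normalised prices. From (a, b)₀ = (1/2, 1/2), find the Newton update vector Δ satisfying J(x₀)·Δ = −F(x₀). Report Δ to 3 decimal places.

(-1.383, -1.864)

At (1/2, 1/2): F = (-4.375, -5.125).
Jacobian J = [[-6·a·b - 6·a + 1, -3·a^2 + 2·b], [-2·a·b + b, -a^2 + a - 2·b - 2]].
At the point, J = [[-3.500, 0.250], [0.000, -2.750]] (det J = 9.625).
Solving J·Δ = −F gives Δ = (-1.383, -1.864).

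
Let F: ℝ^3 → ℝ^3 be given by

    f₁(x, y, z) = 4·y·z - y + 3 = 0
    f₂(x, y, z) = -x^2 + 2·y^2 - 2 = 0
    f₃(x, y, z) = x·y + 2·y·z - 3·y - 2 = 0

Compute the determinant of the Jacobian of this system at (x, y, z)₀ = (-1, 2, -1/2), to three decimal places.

J = [[0, 4·z - 1, 4·y], [-2·x, 4·y, 0], [y, x + 2·z - 3, 2·y]].
At the point, J = [[0.000, -3.000, 8.000], [2.000, 8.000, 0.000], [2.000, -5.000, 4.000]].
det J = -184.000.

-184.000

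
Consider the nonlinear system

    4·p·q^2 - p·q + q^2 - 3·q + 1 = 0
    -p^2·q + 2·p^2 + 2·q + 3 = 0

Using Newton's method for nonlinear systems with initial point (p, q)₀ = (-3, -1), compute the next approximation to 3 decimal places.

At (-3, -1): F = (-10.000, 28.000).
Jacobian J = [[4·q^2 - q, 8·p·q - p + 2·q - 3], [-2·p·q + 4·p, -p^2 + 2]].
At the point, J = [[5.000, 22.000], [-18.000, -7.000]] (det J = 361.000).
Solving J·Δ = −F gives Δ = (1.512, 0.111).
Then the next iterate is (p, q)₁ = (-1.488, -0.889).

(-1.488, -0.889)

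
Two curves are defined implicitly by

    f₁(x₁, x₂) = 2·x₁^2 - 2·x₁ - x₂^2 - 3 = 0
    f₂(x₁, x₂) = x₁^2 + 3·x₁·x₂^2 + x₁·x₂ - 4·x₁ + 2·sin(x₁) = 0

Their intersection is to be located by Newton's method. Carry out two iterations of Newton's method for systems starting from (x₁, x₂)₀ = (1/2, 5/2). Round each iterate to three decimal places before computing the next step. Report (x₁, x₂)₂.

(3.585, 0.173)

At (1/2, 5/2): F = (-9.750, 9.83385).
Jacobian J = [[4·x₁ - 2, -2·x₂], [2·x₁ + 3·x₂^2 + x₂ + 2·cos(x₁) - 4, 6·x₁·x₂ + x₁]].
At the point, J = [[0.000, -5.000], [20.00517, 8.000]] (det J = 100.02583).
Solving J·Δ = −F gives Δ = (0.288, -1.950).
Then the next iterate is (x₁, x₂)₁ = (0.788, 0.550).
Round to (0.788, 0.550) and repeat: F = (-3.63661, 0.03534), J = [[1.152, -1.100], [0.44403, 3.38840]].
Δ = (2.797, -0.377), so (x₁, x₂)₂ = (3.585, 0.173).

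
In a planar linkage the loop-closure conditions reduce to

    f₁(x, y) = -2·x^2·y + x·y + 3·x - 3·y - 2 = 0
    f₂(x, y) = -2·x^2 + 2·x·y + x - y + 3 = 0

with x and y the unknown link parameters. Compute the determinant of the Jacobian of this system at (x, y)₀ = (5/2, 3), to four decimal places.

J = [[-4·x·y + y + 3, -2·x^2 + x - 3], [-4·x + 2·y + 1, 2·x - 1]].
At the point, J = [[-24.0000, -13.0000], [-3.0000, 4.0000]].
det J = -135.0000.

-135.0000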